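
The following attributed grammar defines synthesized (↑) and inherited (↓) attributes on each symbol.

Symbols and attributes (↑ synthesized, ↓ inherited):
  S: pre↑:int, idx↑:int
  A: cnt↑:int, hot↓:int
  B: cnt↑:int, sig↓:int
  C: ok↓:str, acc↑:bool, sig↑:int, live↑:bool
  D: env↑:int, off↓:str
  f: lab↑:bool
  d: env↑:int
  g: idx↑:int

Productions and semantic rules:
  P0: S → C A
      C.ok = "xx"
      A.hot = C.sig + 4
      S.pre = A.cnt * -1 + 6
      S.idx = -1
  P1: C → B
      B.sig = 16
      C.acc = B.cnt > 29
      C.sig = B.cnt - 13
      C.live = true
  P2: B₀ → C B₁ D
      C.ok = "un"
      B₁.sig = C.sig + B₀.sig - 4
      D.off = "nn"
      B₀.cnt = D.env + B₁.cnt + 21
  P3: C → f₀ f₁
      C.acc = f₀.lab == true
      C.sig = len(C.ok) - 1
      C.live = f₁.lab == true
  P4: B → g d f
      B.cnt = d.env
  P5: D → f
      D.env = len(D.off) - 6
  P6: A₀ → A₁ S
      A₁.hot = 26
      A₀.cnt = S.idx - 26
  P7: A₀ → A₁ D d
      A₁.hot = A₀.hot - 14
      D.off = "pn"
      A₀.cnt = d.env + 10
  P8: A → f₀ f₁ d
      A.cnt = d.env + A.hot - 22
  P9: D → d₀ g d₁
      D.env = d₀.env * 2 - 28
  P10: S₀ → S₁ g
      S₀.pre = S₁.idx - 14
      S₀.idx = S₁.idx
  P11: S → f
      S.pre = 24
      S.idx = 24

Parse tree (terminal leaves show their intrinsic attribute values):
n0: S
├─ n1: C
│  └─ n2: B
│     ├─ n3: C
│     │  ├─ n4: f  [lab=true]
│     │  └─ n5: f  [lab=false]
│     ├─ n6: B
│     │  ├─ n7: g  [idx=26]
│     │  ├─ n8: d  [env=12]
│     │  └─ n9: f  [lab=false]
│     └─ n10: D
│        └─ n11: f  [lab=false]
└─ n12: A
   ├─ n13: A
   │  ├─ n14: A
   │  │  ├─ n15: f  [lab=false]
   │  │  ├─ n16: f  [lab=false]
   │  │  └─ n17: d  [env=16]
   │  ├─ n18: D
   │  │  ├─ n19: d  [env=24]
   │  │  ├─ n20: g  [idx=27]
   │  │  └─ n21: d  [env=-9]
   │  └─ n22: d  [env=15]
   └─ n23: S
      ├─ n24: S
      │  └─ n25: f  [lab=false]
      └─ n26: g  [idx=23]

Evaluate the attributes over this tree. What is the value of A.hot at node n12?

1. n1.ok = "xx"  ["xx"]
2. n2.sig = 16  [16]
3. n3.ok = "un"  ["un"]
4. n4.lab = true  [terminal]
5. n5.lab = false  [terminal]
6. n3.acc = true  [f₀.lab == true]
7. n3.sig = 1  [len(C.ok) - 1]
8. n3.live = false  [f₁.lab == true]
9. n6.sig = 13  [C.sig + B₀.sig - 4]
10. n7.idx = 26  [terminal]
11. n8.env = 12  [terminal]
12. n9.lab = false  [terminal]
13. n6.cnt = 12  [d.env]
14. n10.off = "nn"  ["nn"]
15. n11.lab = false  [terminal]
16. n10.env = -4  [len(D.off) - 6]
17. n2.cnt = 29  [D.env + B₁.cnt + 21]
18. n1.acc = false  [B.cnt > 29]
19. n1.sig = 16  [B.cnt - 13]
20. n1.live = true  [true]
21. n12.hot = 20  [C.sig + 4]
22. n13.hot = 26  [26]
23. n14.hot = 12  [A₀.hot - 14]
24. n15.lab = false  [terminal]
25. n16.lab = false  [terminal]
26. n17.env = 16  [terminal]
27. n14.cnt = 6  [d.env + A.hot - 22]
28. n18.off = "pn"  ["pn"]
29. n19.env = 24  [terminal]
30. n20.idx = 27  [terminal]
31. n21.env = -9  [terminal]
32. n18.env = 20  [d₀.env * 2 - 28]
33. n22.env = 15  [terminal]
34. n13.cnt = 25  [d.env + 10]
35. n25.lab = false  [terminal]
36. n24.pre = 24  [24]
37. n24.idx = 24  [24]
38. n26.idx = 23  [terminal]
39. n23.pre = 10  [S₁.idx - 14]
40. n23.idx = 24  [S₁.idx]
41. n12.cnt = -2  [S.idx - 26]
42. n0.pre = 8  [A.cnt * -1 + 6]
43. n0.idx = -1  [-1]

20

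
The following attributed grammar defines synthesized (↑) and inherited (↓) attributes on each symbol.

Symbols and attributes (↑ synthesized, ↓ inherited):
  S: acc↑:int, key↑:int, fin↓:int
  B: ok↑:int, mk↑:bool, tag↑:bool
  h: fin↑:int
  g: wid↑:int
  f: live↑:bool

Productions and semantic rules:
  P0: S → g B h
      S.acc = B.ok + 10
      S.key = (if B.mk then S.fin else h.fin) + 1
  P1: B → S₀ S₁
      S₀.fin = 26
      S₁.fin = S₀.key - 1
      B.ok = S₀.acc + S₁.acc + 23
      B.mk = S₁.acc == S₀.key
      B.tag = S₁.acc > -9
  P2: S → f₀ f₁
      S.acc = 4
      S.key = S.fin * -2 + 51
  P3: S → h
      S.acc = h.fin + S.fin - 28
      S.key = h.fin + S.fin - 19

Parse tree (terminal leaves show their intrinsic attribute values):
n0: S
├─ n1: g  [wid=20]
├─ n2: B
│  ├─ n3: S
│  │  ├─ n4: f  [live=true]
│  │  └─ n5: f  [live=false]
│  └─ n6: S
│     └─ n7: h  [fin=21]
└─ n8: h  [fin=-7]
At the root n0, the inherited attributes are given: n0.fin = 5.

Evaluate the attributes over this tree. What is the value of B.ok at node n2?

1. n0.fin = 5  [given at root]
2. n1.wid = 20  [terminal]
3. n3.fin = 26  [26]
4. n4.live = true  [terminal]
5. n5.live = false  [terminal]
6. n3.acc = 4  [4]
7. n3.key = -1  [S.fin * -2 + 51]
8. n6.fin = -2  [S₀.key - 1]
9. n7.fin = 21  [terminal]
10. n6.acc = -9  [h.fin + S.fin - 28]
11. n6.key = 0  [h.fin + S.fin - 19]
12. n2.ok = 18  [S₀.acc + S₁.acc + 23]
13. n2.mk = false  [S₁.acc == S₀.key]
14. n2.tag = false  [S₁.acc > -9]
15. n8.fin = -7  [terminal]
16. n0.acc = 28  [B.ok + 10]
17. n0.key = -6  [(if B.mk then S.fin else h.fin) + 1]

18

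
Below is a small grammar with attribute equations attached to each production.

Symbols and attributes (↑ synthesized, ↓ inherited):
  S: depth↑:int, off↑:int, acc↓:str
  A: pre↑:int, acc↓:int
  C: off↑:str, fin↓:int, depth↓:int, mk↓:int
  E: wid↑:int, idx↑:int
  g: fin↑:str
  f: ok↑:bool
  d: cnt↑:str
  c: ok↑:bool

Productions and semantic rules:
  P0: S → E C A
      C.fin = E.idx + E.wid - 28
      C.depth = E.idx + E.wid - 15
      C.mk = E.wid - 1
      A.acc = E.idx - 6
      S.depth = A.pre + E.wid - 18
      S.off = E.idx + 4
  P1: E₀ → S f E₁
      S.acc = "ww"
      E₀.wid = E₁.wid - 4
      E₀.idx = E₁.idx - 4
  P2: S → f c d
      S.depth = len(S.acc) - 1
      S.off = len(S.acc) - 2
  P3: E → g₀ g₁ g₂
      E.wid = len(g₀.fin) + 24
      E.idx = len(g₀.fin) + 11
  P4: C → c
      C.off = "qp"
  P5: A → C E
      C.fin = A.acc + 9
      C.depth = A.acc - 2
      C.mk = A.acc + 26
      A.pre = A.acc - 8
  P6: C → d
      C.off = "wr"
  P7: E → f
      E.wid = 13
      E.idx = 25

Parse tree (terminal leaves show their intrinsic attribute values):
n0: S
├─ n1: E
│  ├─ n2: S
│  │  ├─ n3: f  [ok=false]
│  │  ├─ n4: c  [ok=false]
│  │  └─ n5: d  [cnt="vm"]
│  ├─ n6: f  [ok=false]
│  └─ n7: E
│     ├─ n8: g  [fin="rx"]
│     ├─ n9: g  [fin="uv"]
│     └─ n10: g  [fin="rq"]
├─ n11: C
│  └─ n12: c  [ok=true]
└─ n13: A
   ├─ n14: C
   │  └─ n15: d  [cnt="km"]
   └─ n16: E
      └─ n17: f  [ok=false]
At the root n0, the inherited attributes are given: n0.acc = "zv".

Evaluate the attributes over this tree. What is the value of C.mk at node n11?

21

1. n0.acc = "zv"  [given at root]
2. n2.acc = "ww"  ["ww"]
3. n3.ok = false  [terminal]
4. n4.ok = false  [terminal]
5. n5.cnt = "vm"  [terminal]
6. n2.depth = 1  [len(S.acc) - 1]
7. n2.off = 0  [len(S.acc) - 2]
8. n6.ok = false  [terminal]
9. n8.fin = "rx"  [terminal]
10. n9.fin = "uv"  [terminal]
11. n10.fin = "rq"  [terminal]
12. n7.wid = 26  [len(g₀.fin) + 24]
13. n7.idx = 13  [len(g₀.fin) + 11]
14. n1.wid = 22  [E₁.wid - 4]
15. n1.idx = 9  [E₁.idx - 4]
16. n11.fin = 3  [E.idx + E.wid - 28]
17. n11.depth = 16  [E.idx + E.wid - 15]
18. n11.mk = 21  [E.wid - 1]
19. n12.ok = true  [terminal]
20. n11.off = "qp"  ["qp"]
21. n13.acc = 3  [E.idx - 6]
22. n14.fin = 12  [A.acc + 9]
23. n14.depth = 1  [A.acc - 2]
24. n14.mk = 29  [A.acc + 26]
25. n15.cnt = "km"  [terminal]
26. n14.off = "wr"  ["wr"]
27. n17.ok = false  [terminal]
28. n16.wid = 13  [13]
29. n16.idx = 25  [25]
30. n13.pre = -5  [A.acc - 8]
31. n0.depth = -1  [A.pre + E.wid - 18]
32. n0.off = 13  [E.idx + 4]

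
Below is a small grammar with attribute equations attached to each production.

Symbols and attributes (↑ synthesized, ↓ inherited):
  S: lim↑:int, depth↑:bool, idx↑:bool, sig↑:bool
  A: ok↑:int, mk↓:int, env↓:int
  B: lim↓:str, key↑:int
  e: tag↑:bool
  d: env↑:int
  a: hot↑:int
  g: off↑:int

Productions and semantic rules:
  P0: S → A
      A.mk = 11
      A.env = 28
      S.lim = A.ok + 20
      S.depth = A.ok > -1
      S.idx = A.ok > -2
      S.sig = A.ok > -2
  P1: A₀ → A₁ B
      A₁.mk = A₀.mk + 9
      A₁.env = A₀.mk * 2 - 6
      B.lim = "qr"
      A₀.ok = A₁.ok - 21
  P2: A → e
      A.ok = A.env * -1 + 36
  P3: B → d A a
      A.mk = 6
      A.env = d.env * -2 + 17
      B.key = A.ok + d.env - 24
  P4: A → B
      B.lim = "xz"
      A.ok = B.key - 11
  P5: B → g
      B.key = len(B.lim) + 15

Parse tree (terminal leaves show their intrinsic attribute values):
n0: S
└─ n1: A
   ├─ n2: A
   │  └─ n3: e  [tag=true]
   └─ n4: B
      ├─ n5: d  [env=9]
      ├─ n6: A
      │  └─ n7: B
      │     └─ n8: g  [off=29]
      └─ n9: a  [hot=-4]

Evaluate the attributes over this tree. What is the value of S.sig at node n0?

true

1. n1.mk = 11  [11]
2. n1.env = 28  [28]
3. n2.mk = 20  [A₀.mk + 9]
4. n2.env = 16  [A₀.mk * 2 - 6]
5. n3.tag = true  [terminal]
6. n2.ok = 20  [A.env * -1 + 36]
7. n4.lim = "qr"  ["qr"]
8. n5.env = 9  [terminal]
9. n6.mk = 6  [6]
10. n6.env = -1  [d.env * -2 + 17]
11. n7.lim = "xz"  ["xz"]
12. n8.off = 29  [terminal]
13. n7.key = 17  [len(B.lim) + 15]
14. n6.ok = 6  [B.key - 11]
15. n9.hot = -4  [terminal]
16. n4.key = -9  [A.ok + d.env - 24]
17. n1.ok = -1  [A₁.ok - 21]
18. n0.lim = 19  [A.ok + 20]
19. n0.depth = false  [A.ok > -1]
20. n0.idx = true  [A.ok > -2]
21. n0.sig = true  [A.ok > -2]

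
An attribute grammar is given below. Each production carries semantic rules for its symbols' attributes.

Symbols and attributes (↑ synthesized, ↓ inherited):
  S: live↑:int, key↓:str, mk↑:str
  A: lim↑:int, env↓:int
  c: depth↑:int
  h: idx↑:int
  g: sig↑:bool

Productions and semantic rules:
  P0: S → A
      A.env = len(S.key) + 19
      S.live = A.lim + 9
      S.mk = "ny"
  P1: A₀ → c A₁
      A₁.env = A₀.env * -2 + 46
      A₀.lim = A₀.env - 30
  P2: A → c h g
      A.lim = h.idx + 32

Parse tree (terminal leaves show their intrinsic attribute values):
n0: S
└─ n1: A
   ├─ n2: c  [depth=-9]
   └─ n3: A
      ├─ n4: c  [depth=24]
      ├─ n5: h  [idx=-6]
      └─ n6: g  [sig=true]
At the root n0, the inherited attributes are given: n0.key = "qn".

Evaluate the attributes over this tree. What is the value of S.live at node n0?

1. n0.key = "qn"  [given at root]
2. n1.env = 21  [len(S.key) + 19]
3. n2.depth = -9  [terminal]
4. n3.env = 4  [A₀.env * -2 + 46]
5. n4.depth = 24  [terminal]
6. n5.idx = -6  [terminal]
7. n6.sig = true  [terminal]
8. n3.lim = 26  [h.idx + 32]
9. n1.lim = -9  [A₀.env - 30]
10. n0.live = 0  [A.lim + 9]
11. n0.mk = "ny"  ["ny"]

0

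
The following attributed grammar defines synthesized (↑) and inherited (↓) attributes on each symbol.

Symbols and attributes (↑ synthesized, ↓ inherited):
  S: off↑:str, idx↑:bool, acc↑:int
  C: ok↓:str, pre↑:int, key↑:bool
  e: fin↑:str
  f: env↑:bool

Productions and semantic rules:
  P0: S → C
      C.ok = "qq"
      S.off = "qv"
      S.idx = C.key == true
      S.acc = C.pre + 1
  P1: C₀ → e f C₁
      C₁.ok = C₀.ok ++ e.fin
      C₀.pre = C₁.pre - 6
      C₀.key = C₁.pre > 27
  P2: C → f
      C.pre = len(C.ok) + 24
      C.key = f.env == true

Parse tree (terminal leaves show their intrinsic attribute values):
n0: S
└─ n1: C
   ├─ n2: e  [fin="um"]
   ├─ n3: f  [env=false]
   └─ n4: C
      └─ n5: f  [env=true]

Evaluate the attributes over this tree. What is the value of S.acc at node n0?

1. n1.ok = "qq"  ["qq"]
2. n2.fin = "um"  [terminal]
3. n3.env = false  [terminal]
4. n4.ok = "qqum"  [C₀.ok ++ e.fin]
5. n5.env = true  [terminal]
6. n4.pre = 28  [len(C.ok) + 24]
7. n4.key = true  [f.env == true]
8. n1.pre = 22  [C₁.pre - 6]
9. n1.key = true  [C₁.pre > 27]
10. n0.off = "qv"  ["qv"]
11. n0.idx = true  [C.key == true]
12. n0.acc = 23  [C.pre + 1]

23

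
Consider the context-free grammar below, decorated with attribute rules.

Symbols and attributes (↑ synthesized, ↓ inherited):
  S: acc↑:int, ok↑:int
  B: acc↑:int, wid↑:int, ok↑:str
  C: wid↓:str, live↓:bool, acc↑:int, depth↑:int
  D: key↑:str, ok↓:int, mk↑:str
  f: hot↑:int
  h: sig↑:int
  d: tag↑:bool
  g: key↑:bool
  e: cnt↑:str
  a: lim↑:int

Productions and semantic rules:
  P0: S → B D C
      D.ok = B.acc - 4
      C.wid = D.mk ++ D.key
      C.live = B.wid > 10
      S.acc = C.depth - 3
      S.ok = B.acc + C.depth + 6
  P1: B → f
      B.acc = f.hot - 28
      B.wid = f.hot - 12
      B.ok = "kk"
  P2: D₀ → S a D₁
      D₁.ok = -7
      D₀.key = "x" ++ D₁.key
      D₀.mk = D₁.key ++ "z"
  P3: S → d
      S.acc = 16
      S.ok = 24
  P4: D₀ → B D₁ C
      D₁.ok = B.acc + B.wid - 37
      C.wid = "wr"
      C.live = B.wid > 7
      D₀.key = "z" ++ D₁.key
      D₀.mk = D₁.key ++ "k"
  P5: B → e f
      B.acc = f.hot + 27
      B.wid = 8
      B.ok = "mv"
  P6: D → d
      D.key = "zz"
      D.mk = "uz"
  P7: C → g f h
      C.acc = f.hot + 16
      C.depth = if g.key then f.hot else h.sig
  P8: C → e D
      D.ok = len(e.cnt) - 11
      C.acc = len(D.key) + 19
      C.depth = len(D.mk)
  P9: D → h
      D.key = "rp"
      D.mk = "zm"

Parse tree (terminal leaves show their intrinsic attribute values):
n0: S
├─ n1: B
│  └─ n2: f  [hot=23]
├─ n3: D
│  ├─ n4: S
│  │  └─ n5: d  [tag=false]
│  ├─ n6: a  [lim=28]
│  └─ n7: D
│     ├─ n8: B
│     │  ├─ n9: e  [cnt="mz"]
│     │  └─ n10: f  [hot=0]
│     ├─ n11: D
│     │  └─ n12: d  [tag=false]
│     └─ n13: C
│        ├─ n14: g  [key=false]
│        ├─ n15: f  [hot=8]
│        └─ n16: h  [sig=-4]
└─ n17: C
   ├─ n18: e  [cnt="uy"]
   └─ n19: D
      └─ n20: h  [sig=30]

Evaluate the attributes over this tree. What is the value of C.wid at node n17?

"zzzzxzzz"

1. n2.hot = 23  [terminal]
2. n1.acc = -5  [f.hot - 28]
3. n1.wid = 11  [f.hot - 12]
4. n1.ok = "kk"  ["kk"]
5. n3.ok = -9  [B.acc - 4]
6. n5.tag = false  [terminal]
7. n4.acc = 16  [16]
8. n4.ok = 24  [24]
9. n6.lim = 28  [terminal]
10. n7.ok = -7  [-7]
11. n9.cnt = "mz"  [terminal]
12. n10.hot = 0  [terminal]
13. n8.acc = 27  [f.hot + 27]
14. n8.wid = 8  [8]
15. n8.ok = "mv"  ["mv"]
16. n11.ok = -2  [B.acc + B.wid - 37]
17. n12.tag = false  [terminal]
18. n11.key = "zz"  ["zz"]
19. n11.mk = "uz"  ["uz"]
20. n13.wid = "wr"  ["wr"]
21. n13.live = true  [B.wid > 7]
22. n14.key = false  [terminal]
23. n15.hot = 8  [terminal]
24. n16.sig = -4  [terminal]
25. n13.acc = 24  [f.hot + 16]
26. n13.depth = -4  [if g.key then f.hot else h.sig]
27. n7.key = "zzz"  ["z" ++ D₁.key]
28. n7.mk = "zzk"  [D₁.key ++ "k"]
29. n3.key = "xzzz"  ["x" ++ D₁.key]
30. n3.mk = "zzzz"  [D₁.key ++ "z"]
31. n17.wid = "zzzzxzzz"  [D.mk ++ D.key]
32. n17.live = true  [B.wid > 10]
33. n18.cnt = "uy"  [terminal]
34. n19.ok = -9  [len(e.cnt) - 11]
35. n20.sig = 30  [terminal]
36. n19.key = "rp"  ["rp"]
37. n19.mk = "zm"  ["zm"]
38. n17.acc = 21  [len(D.key) + 19]
39. n17.depth = 2  [len(D.mk)]
40. n0.acc = -1  [C.depth - 3]
41. n0.ok = 3  [B.acc + C.depth + 6]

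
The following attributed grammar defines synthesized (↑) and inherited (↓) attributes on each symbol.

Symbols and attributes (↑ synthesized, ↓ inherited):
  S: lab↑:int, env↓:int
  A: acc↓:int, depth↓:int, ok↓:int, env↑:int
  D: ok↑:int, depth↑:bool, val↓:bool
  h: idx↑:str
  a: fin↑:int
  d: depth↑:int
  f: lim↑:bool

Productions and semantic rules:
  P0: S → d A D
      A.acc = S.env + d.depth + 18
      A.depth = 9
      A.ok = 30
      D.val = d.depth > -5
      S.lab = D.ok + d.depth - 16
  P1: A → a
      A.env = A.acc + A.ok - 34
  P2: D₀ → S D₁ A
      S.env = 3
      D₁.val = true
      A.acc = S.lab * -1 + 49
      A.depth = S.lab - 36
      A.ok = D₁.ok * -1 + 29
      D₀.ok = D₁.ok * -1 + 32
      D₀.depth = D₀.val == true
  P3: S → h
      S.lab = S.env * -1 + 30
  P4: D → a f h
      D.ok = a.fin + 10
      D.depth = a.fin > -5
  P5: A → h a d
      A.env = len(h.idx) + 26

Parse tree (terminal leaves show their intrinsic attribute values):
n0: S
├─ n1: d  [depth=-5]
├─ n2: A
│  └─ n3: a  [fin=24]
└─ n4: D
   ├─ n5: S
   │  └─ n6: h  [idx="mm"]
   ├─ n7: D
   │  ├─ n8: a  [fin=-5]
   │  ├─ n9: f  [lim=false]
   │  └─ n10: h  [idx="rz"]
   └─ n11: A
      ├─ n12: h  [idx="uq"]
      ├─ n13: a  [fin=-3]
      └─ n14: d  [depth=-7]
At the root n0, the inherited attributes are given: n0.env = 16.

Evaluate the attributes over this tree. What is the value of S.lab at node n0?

1. n0.env = 16  [given at root]
2. n1.depth = -5  [terminal]
3. n2.acc = 29  [S.env + d.depth + 18]
4. n2.depth = 9  [9]
5. n2.ok = 30  [30]
6. n3.fin = 24  [terminal]
7. n2.env = 25  [A.acc + A.ok - 34]
8. n4.val = false  [d.depth > -5]
9. n5.env = 3  [3]
10. n6.idx = "mm"  [terminal]
11. n5.lab = 27  [S.env * -1 + 30]
12. n7.val = true  [true]
13. n8.fin = -5  [terminal]
14. n9.lim = false  [terminal]
15. n10.idx = "rz"  [terminal]
16. n7.ok = 5  [a.fin + 10]
17. n7.depth = false  [a.fin > -5]
18. n11.acc = 22  [S.lab * -1 + 49]
19. n11.depth = -9  [S.lab - 36]
20. n11.ok = 24  [D₁.ok * -1 + 29]
21. n12.idx = "uq"  [terminal]
22. n13.fin = -3  [terminal]
23. n14.depth = -7  [terminal]
24. n11.env = 28  [len(h.idx) + 26]
25. n4.ok = 27  [D₁.ok * -1 + 32]
26. n4.depth = false  [D₀.val == true]
27. n0.lab = 6  [D.ok + d.depth - 16]

6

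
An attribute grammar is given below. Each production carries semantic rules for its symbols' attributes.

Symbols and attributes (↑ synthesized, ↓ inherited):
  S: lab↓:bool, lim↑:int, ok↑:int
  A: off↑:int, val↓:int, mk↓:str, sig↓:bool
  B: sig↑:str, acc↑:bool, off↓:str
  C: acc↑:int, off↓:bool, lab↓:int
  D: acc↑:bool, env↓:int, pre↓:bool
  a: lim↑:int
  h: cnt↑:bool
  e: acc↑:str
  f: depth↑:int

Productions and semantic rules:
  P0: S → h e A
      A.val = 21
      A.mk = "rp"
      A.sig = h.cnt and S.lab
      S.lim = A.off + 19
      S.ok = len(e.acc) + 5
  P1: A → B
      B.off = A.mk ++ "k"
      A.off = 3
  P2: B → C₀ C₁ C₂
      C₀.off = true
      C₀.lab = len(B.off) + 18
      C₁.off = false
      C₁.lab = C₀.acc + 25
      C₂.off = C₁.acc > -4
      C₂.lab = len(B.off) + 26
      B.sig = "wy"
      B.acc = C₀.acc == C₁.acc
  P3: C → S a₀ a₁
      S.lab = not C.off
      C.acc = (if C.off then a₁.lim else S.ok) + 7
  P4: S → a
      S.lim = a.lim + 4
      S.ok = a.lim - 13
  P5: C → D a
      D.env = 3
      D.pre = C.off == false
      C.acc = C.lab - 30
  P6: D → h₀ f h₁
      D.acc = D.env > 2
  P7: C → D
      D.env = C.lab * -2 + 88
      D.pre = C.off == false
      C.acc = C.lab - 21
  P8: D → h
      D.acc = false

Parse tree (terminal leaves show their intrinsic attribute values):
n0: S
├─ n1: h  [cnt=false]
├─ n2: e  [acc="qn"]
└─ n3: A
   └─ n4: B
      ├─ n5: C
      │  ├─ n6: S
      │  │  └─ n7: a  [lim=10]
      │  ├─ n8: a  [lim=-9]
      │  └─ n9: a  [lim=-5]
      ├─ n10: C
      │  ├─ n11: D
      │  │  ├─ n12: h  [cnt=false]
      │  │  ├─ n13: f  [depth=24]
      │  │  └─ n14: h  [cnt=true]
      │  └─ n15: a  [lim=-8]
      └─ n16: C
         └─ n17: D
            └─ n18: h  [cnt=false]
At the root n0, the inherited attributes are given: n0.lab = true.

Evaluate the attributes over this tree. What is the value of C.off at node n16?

1. n0.lab = true  [given at root]
2. n1.cnt = false  [terminal]
3. n2.acc = "qn"  [terminal]
4. n3.val = 21  [21]
5. n3.mk = "rp"  ["rp"]
6. n3.sig = false  [h.cnt and S.lab]
7. n4.off = "rpk"  [A.mk ++ "k"]
8. n5.off = true  [true]
9. n5.lab = 21  [len(B.off) + 18]
10. n6.lab = false  [not C.off]
11. n7.lim = 10  [terminal]
12. n6.lim = 14  [a.lim + 4]
13. n6.ok = -3  [a.lim - 13]
14. n8.lim = -9  [terminal]
15. n9.lim = -5  [terminal]
16. n5.acc = 2  [(if C.off then a₁.lim else S.ok) + 7]
17. n10.off = false  [false]
18. n10.lab = 27  [C₀.acc + 25]
19. n11.env = 3  [3]
20. n11.pre = true  [C.off == false]
21. n12.cnt = false  [terminal]
22. n13.depth = 24  [terminal]
23. n14.cnt = true  [terminal]
24. n11.acc = true  [D.env > 2]
25. n15.lim = -8  [terminal]
26. n10.acc = -3  [C.lab - 30]
27. n16.off = true  [C₁.acc > -4]
28. n16.lab = 29  [len(B.off) + 26]
29. n17.env = 30  [C.lab * -2 + 88]
30. n17.pre = false  [C.off == false]
31. n18.cnt = false  [terminal]
32. n17.acc = false  [false]
33. n16.acc = 8  [C.lab - 21]
34. n4.sig = "wy"  ["wy"]
35. n4.acc = false  [C₀.acc == C₁.acc]
36. n3.off = 3  [3]
37. n0.lim = 22  [A.off + 19]
38. n0.ok = 7  [len(e.acc) + 5]

true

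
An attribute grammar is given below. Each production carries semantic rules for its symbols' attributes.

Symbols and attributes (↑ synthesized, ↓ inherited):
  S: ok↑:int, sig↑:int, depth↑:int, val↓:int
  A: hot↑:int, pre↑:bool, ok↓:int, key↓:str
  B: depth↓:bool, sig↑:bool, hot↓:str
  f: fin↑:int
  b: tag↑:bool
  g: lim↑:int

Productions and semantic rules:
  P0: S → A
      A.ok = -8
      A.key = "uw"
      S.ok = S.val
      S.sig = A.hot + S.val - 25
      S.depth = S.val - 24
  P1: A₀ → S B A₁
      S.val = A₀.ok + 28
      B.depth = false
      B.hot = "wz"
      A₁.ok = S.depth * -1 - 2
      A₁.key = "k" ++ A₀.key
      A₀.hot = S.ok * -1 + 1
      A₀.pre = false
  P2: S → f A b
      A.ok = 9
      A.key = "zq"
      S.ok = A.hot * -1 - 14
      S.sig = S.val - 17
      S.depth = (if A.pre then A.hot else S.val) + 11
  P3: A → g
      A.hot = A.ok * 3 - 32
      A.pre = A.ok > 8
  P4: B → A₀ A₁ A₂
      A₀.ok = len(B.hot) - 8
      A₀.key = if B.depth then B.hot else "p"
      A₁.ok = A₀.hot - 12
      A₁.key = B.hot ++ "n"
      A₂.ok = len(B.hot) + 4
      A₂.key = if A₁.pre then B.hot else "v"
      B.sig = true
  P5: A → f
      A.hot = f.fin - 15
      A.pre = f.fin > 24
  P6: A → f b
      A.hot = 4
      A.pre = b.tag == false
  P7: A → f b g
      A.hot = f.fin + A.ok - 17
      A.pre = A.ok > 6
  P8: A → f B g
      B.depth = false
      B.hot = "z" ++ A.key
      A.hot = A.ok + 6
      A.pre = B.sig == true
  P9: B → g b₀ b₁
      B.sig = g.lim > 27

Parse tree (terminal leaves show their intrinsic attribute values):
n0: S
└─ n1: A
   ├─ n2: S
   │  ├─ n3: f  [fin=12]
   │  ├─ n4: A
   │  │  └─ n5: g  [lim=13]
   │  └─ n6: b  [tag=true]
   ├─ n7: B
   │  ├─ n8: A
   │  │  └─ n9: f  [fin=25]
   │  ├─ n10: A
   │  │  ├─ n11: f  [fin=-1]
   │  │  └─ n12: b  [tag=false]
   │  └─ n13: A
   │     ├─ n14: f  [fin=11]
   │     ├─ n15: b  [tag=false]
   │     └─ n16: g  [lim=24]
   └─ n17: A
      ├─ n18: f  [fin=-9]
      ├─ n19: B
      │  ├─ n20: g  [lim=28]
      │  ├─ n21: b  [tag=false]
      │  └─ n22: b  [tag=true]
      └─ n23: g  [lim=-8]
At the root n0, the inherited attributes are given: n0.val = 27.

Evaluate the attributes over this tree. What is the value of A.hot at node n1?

10

1. n0.val = 27  [given at root]
2. n1.ok = -8  [-8]
3. n1.key = "uw"  ["uw"]
4. n2.val = 20  [A₀.ok + 28]
5. n3.fin = 12  [terminal]
6. n4.ok = 9  [9]
7. n4.key = "zq"  ["zq"]
8. n5.lim = 13  [terminal]
9. n4.hot = -5  [A.ok * 3 - 32]
10. n4.pre = true  [A.ok > 8]
11. n6.tag = true  [terminal]
12. n2.ok = -9  [A.hot * -1 - 14]
13. n2.sig = 3  [S.val - 17]
14. n2.depth = 6  [(if A.pre then A.hot else S.val) + 11]
15. n7.depth = false  [false]
16. n7.hot = "wz"  ["wz"]
17. n8.ok = -6  [len(B.hot) - 8]
18. n8.key = "p"  [if B.depth then B.hot else "p"]
19. n9.fin = 25  [terminal]
20. n8.hot = 10  [f.fin - 15]
21. n8.pre = true  [f.fin > 24]
22. n10.ok = -2  [A₀.hot - 12]
23. n10.key = "wzn"  [B.hot ++ "n"]
24. n11.fin = -1  [terminal]
25. n12.tag = false  [terminal]
26. n10.hot = 4  [4]
27. n10.pre = true  [b.tag == false]
28. n13.ok = 6  [len(B.hot) + 4]
29. n13.key = "wz"  [if A₁.pre then B.hot else "v"]
30. n14.fin = 11  [terminal]
31. n15.tag = false  [terminal]
32. n16.lim = 24  [terminal]
33. n13.hot = 0  [f.fin + A.ok - 17]
34. n13.pre = false  [A.ok > 6]
35. n7.sig = true  [true]
36. n17.ok = -8  [S.depth * -1 - 2]
37. n17.key = "kuw"  ["k" ++ A₀.key]
38. n18.fin = -9  [terminal]
39. n19.depth = false  [false]
40. n19.hot = "zkuw"  ["z" ++ A.key]
41. n20.lim = 28  [terminal]
42. n21.tag = false  [terminal]
43. n22.tag = true  [terminal]
44. n19.sig = true  [g.lim > 27]
45. n23.lim = -8  [terminal]
46. n17.hot = -2  [A.ok + 6]
47. n17.pre = true  [B.sig == true]
48. n1.hot = 10  [S.ok * -1 + 1]
49. n1.pre = false  [false]
50. n0.ok = 27  [S.val]
51. n0.sig = 12  [A.hot + S.val - 25]
52. n0.depth = 3  [S.val - 24]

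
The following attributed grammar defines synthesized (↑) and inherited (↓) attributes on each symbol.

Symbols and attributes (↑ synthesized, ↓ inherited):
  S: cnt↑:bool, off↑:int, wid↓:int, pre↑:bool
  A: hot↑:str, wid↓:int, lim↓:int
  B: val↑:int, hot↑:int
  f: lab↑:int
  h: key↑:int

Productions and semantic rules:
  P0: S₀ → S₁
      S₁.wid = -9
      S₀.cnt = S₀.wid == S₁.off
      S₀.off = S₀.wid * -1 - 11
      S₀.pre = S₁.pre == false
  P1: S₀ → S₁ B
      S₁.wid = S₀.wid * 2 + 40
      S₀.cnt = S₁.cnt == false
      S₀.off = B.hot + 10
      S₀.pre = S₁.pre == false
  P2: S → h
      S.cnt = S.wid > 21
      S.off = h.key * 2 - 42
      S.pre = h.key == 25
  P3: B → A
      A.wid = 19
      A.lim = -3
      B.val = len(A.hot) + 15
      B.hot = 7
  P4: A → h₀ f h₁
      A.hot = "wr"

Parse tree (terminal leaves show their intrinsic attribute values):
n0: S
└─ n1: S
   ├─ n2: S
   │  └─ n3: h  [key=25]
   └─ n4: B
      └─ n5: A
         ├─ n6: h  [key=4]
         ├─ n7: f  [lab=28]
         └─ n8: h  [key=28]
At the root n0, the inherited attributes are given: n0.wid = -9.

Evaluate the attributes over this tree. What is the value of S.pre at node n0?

true

1. n0.wid = -9  [given at root]
2. n1.wid = -9  [-9]
3. n2.wid = 22  [S₀.wid * 2 + 40]
4. n3.key = 25  [terminal]
5. n2.cnt = true  [S.wid > 21]
6. n2.off = 8  [h.key * 2 - 42]
7. n2.pre = true  [h.key == 25]
8. n5.wid = 19  [19]
9. n5.lim = -3  [-3]
10. n6.key = 4  [terminal]
11. n7.lab = 28  [terminal]
12. n8.key = 28  [terminal]
13. n5.hot = "wr"  ["wr"]
14. n4.val = 17  [len(A.hot) + 15]
15. n4.hot = 7  [7]
16. n1.cnt = false  [S₁.cnt == false]
17. n1.off = 17  [B.hot + 10]
18. n1.pre = false  [S₁.pre == false]
19. n0.cnt = false  [S₀.wid == S₁.off]
20. n0.off = -2  [S₀.wid * -1 - 11]
21. n0.pre = true  [S₁.pre == false]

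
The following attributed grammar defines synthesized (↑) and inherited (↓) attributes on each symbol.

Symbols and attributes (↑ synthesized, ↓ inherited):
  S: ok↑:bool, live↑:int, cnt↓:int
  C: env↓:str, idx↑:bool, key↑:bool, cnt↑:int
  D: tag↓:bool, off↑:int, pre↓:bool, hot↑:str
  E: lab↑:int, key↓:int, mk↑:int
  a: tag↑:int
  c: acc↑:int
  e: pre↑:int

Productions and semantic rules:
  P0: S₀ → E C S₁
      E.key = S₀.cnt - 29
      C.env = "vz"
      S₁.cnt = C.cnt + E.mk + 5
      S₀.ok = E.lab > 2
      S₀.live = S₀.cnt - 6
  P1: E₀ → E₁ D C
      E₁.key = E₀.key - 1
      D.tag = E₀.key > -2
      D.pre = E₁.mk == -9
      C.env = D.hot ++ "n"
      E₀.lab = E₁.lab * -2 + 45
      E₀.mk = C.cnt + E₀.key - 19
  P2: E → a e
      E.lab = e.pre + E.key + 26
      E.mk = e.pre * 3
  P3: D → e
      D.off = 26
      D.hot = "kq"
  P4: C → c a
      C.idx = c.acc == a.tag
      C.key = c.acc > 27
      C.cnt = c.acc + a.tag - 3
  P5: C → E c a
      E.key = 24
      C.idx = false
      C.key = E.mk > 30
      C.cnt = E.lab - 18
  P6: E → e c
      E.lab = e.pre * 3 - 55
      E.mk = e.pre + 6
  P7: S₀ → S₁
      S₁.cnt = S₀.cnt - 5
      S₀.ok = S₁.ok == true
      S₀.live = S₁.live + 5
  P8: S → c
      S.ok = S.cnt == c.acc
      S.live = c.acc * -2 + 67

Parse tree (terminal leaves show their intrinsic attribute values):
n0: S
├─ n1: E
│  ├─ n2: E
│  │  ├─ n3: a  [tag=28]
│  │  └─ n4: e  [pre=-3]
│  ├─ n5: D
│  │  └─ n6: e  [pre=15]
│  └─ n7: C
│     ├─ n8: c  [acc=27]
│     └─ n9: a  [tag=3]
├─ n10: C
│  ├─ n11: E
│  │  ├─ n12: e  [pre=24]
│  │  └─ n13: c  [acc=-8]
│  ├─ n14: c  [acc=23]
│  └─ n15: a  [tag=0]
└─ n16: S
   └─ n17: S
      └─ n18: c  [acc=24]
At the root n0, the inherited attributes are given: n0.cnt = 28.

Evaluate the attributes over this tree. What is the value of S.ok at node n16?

false

1. n0.cnt = 28  [given at root]
2. n1.key = -1  [S₀.cnt - 29]
3. n2.key = -2  [E₀.key - 1]
4. n3.tag = 28  [terminal]
5. n4.pre = -3  [terminal]
6. n2.lab = 21  [e.pre + E.key + 26]
7. n2.mk = -9  [e.pre * 3]
8. n5.tag = true  [E₀.key > -2]
9. n5.pre = true  [E₁.mk == -9]
10. n6.pre = 15  [terminal]
11. n5.off = 26  [26]
12. n5.hot = "kq"  ["kq"]
13. n7.env = "kqn"  [D.hot ++ "n"]
14. n8.acc = 27  [terminal]
15. n9.tag = 3  [terminal]
16. n7.idx = false  [c.acc == a.tag]
17. n7.key = false  [c.acc > 27]
18. n7.cnt = 27  [c.acc + a.tag - 3]
19. n1.lab = 3  [E₁.lab * -2 + 45]
20. n1.mk = 7  [C.cnt + E₀.key - 19]
21. n10.env = "vz"  ["vz"]
22. n11.key = 24  [24]
23. n12.pre = 24  [terminal]
24. n13.acc = -8  [terminal]
25. n11.lab = 17  [e.pre * 3 - 55]
26. n11.mk = 30  [e.pre + 6]
27. n14.acc = 23  [terminal]
28. n15.tag = 0  [terminal]
29. n10.idx = false  [false]
30. n10.key = false  [E.mk > 30]
31. n10.cnt = -1  [E.lab - 18]
32. n16.cnt = 11  [C.cnt + E.mk + 5]
33. n17.cnt = 6  [S₀.cnt - 5]
34. n18.acc = 24  [terminal]
35. n17.ok = false  [S.cnt == c.acc]
36. n17.live = 19  [c.acc * -2 + 67]
37. n16.ok = false  [S₁.ok == true]
38. n16.live = 24  [S₁.live + 5]
39. n0.ok = true  [E.lab > 2]
40. n0.live = 22  [S₀.cnt - 6]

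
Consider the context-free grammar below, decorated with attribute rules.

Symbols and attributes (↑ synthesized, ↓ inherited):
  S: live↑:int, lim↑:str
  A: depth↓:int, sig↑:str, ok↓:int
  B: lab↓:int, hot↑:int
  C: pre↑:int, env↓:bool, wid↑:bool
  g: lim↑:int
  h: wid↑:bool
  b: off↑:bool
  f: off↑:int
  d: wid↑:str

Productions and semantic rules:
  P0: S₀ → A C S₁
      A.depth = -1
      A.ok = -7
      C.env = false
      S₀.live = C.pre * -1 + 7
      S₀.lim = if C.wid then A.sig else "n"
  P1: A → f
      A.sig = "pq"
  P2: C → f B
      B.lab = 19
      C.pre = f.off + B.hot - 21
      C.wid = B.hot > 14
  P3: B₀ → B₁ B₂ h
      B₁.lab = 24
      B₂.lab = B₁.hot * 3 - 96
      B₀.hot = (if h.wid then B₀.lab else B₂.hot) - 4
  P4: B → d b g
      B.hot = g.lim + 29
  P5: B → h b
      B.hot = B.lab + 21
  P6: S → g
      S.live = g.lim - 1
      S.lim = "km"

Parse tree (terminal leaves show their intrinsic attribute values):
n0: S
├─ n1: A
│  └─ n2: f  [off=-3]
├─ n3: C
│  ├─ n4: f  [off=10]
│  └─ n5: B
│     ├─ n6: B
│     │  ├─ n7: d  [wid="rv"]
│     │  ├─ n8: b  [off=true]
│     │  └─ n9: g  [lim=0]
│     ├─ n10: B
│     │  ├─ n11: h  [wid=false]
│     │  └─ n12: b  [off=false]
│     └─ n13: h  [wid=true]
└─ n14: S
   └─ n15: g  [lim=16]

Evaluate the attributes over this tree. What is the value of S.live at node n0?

1. n1.depth = -1  [-1]
2. n1.ok = -7  [-7]
3. n2.off = -3  [terminal]
4. n1.sig = "pq"  ["pq"]
5. n3.env = false  [false]
6. n4.off = 10  [terminal]
7. n5.lab = 19  [19]
8. n6.lab = 24  [24]
9. n7.wid = "rv"  [terminal]
10. n8.off = true  [terminal]
11. n9.lim = 0  [terminal]
12. n6.hot = 29  [g.lim + 29]
13. n10.lab = -9  [B₁.hot * 3 - 96]
14. n11.wid = false  [terminal]
15. n12.off = false  [terminal]
16. n10.hot = 12  [B.lab + 21]
17. n13.wid = true  [terminal]
18. n5.hot = 15  [(if h.wid then B₀.lab else B₂.hot) - 4]
19. n3.pre = 4  [f.off + B.hot - 21]
20. n3.wid = true  [B.hot > 14]
21. n15.lim = 16  [terminal]
22. n14.live = 15  [g.lim - 1]
23. n14.lim = "km"  ["km"]
24. n0.live = 3  [C.pre * -1 + 7]
25. n0.lim = "pq"  [if C.wid then A.sig else "n"]

3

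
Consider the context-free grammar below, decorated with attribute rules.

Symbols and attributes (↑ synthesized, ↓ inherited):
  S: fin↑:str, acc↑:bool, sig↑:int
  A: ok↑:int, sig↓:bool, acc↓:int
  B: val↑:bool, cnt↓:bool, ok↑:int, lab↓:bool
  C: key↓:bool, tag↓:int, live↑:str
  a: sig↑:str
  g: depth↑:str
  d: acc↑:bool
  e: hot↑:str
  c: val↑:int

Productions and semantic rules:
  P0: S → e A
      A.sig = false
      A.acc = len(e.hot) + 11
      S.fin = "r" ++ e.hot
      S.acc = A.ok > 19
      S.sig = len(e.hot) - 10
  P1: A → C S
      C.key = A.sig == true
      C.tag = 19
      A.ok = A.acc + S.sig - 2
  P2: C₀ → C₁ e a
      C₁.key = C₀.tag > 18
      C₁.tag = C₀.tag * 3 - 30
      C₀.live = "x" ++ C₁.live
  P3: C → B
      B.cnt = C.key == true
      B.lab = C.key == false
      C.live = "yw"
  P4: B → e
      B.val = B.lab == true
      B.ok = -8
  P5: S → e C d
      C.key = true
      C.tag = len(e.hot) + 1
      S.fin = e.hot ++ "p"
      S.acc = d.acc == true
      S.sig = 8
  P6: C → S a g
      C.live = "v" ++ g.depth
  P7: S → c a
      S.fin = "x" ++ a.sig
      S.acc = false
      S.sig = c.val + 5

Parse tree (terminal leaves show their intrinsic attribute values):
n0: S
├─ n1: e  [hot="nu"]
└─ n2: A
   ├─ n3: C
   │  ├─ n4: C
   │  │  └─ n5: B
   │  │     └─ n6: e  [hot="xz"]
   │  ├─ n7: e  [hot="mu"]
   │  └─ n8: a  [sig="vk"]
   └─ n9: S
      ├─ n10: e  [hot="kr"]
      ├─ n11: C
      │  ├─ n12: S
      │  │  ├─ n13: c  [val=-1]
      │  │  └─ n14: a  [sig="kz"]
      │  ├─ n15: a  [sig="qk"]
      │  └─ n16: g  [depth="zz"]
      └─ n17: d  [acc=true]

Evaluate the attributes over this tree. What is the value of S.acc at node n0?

1. n1.hot = "nu"  [terminal]
2. n2.sig = false  [false]
3. n2.acc = 13  [len(e.hot) + 11]
4. n3.key = false  [A.sig == true]
5. n3.tag = 19  [19]
6. n4.key = true  [C₀.tag > 18]
7. n4.tag = 27  [C₀.tag * 3 - 30]
8. n5.cnt = true  [C.key == true]
9. n5.lab = false  [C.key == false]
10. n6.hot = "xz"  [terminal]
11. n5.val = false  [B.lab == true]
12. n5.ok = -8  [-8]
13. n4.live = "yw"  ["yw"]
14. n7.hot = "mu"  [terminal]
15. n8.sig = "vk"  [terminal]
16. n3.live = "xyw"  ["x" ++ C₁.live]
17. n10.hot = "kr"  [terminal]
18. n11.key = true  [true]
19. n11.tag = 3  [len(e.hot) + 1]
20. n13.val = -1  [terminal]
21. n14.sig = "kz"  [terminal]
22. n12.fin = "xkz"  ["x" ++ a.sig]
23. n12.acc = false  [false]
24. n12.sig = 4  [c.val + 5]
25. n15.sig = "qk"  [terminal]
26. n16.depth = "zz"  [terminal]
27. n11.live = "vzz"  ["v" ++ g.depth]
28. n17.acc = true  [terminal]
29. n9.fin = "krp"  [e.hot ++ "p"]
30. n9.acc = true  [d.acc == true]
31. n9.sig = 8  [8]
32. n2.ok = 19  [A.acc + S.sig - 2]
33. n0.fin = "rnu"  ["r" ++ e.hot]
34. n0.acc = false  [A.ok > 19]
35. n0.sig = -8  [len(e.hot) - 10]

false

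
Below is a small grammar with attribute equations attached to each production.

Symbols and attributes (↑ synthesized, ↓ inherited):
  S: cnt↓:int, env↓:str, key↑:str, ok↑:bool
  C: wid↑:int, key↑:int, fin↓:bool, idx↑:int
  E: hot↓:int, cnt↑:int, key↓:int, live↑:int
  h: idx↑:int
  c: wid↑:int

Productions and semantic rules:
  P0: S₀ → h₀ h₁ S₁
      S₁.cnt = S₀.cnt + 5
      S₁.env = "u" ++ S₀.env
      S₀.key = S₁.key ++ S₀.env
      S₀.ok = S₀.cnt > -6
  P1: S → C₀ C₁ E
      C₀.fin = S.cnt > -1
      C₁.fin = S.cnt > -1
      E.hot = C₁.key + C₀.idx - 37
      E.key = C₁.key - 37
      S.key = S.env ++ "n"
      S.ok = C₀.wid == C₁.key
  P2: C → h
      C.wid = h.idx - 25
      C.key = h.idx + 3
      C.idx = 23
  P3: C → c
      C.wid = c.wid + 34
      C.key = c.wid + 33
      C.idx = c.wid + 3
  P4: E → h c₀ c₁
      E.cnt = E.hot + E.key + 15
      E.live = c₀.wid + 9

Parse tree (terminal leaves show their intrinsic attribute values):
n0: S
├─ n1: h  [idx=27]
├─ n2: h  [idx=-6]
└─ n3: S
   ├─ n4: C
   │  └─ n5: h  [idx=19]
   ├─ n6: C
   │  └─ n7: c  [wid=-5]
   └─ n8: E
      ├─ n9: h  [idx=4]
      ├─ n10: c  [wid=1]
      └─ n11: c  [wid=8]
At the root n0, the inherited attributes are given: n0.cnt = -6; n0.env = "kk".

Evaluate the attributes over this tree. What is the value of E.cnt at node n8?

1. n0.cnt = -6  [given at root]
2. n0.env = "kk"  [given at root]
3. n1.idx = 27  [terminal]
4. n2.idx = -6  [terminal]
5. n3.cnt = -1  [S₀.cnt + 5]
6. n3.env = "ukk"  ["u" ++ S₀.env]
7. n4.fin = false  [S.cnt > -1]
8. n5.idx = 19  [terminal]
9. n4.wid = -6  [h.idx - 25]
10. n4.key = 22  [h.idx + 3]
11. n4.idx = 23  [23]
12. n6.fin = false  [S.cnt > -1]
13. n7.wid = -5  [terminal]
14. n6.wid = 29  [c.wid + 34]
15. n6.key = 28  [c.wid + 33]
16. n6.idx = -2  [c.wid + 3]
17. n8.hot = 14  [C₁.key + C₀.idx - 37]
18. n8.key = -9  [C₁.key - 37]
19. n9.idx = 4  [terminal]
20. n10.wid = 1  [terminal]
21. n11.wid = 8  [terminal]
22. n8.cnt = 20  [E.hot + E.key + 15]
23. n8.live = 10  [c₀.wid + 9]
24. n3.key = "ukkn"  [S.env ++ "n"]
25. n3.ok = false  [C₀.wid == C₁.key]
26. n0.key = "ukknkk"  [S₁.key ++ S₀.env]
27. n0.ok = false  [S₀.cnt > -6]

20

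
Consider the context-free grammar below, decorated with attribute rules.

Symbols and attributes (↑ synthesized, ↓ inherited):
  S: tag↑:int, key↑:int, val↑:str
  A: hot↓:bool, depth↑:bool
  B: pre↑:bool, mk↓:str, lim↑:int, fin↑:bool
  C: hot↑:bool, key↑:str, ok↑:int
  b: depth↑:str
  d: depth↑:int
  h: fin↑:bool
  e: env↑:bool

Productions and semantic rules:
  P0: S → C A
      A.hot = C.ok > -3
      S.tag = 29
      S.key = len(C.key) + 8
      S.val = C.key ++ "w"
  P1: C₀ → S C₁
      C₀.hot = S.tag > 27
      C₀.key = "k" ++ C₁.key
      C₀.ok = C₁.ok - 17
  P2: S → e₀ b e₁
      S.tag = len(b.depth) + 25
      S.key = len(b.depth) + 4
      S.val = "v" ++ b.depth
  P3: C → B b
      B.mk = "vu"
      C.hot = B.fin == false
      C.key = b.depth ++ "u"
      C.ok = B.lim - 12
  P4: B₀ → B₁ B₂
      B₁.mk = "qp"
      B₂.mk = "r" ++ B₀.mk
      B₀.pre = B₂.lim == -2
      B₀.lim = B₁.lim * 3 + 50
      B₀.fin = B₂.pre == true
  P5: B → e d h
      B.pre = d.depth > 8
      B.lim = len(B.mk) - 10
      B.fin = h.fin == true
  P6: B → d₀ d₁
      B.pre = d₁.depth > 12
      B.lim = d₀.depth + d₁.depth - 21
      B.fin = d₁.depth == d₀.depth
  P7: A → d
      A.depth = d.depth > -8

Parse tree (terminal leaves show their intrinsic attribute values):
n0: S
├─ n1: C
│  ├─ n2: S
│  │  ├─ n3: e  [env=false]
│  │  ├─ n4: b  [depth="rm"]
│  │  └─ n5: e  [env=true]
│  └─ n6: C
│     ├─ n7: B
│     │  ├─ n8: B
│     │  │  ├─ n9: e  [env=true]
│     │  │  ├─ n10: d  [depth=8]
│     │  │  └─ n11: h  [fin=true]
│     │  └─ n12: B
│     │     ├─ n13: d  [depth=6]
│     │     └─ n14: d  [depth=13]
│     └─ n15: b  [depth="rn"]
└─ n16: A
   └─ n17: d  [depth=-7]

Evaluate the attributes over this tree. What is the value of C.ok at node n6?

1. n3.env = false  [terminal]
2. n4.depth = "rm"  [terminal]
3. n5.env = true  [terminal]
4. n2.tag = 27  [len(b.depth) + 25]
5. n2.key = 6  [len(b.depth) + 4]
6. n2.val = "vrm"  ["v" ++ b.depth]
7. n7.mk = "vu"  ["vu"]
8. n8.mk = "qp"  ["qp"]
9. n9.env = true  [terminal]
10. n10.depth = 8  [terminal]
11. n11.fin = true  [terminal]
12. n8.pre = false  [d.depth > 8]
13. n8.lim = -8  [len(B.mk) - 10]
14. n8.fin = true  [h.fin == true]
15. n12.mk = "rvu"  ["r" ++ B₀.mk]
16. n13.depth = 6  [terminal]
17. n14.depth = 13  [terminal]
18. n12.pre = true  [d₁.depth > 12]
19. n12.lim = -2  [d₀.depth + d₁.depth - 21]
20. n12.fin = false  [d₁.depth == d₀.depth]
21. n7.pre = true  [B₂.lim == -2]
22. n7.lim = 26  [B₁.lim * 3 + 50]
23. n7.fin = true  [B₂.pre == true]
24. n15.depth = "rn"  [terminal]
25. n6.hot = false  [B.fin == false]
26. n6.key = "rnu"  [b.depth ++ "u"]
27. n6.ok = 14  [B.lim - 12]
28. n1.hot = false  [S.tag > 27]
29. n1.key = "krnu"  ["k" ++ C₁.key]
30. n1.ok = -3  [C₁.ok - 17]
31. n16.hot = false  [C.ok > -3]
32. n17.depth = -7  [terminal]
33. n16.depth = true  [d.depth > -8]
34. n0.tag = 29  [29]
35. n0.key = 12  [len(C.key) + 8]
36. n0.val = "krnuw"  [C.key ++ "w"]

14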